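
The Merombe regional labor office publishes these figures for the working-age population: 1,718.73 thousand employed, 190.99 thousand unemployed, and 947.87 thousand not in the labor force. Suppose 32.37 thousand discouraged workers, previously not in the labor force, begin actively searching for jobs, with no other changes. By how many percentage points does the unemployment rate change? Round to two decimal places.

Initially, labor force = 1,718.73 + 190.99 = 1,909.72 thousand, so u = 190.99/1,909.72 = 10.00%.
After the change, unemployed and labor force both rise by 32.37 → E = 1,718.73, U = 223.36, labor force = 1,942.09 thousand.
New unemployment rate = 223.36 / 1,942.09 = 11.50%.
Change = 11.50% − 10.00% = +1.50 percentage points.

The unemployment rate changes by +1.50 percentage points.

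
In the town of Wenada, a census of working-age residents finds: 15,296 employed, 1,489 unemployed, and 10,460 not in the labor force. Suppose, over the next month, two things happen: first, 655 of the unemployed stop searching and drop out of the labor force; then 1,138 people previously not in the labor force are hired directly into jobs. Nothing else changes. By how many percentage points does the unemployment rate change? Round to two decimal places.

The unemployment rate changes by −4.04 percentage points.

Initially, labor force = 15,296 + 1,489 = 16,785, so u = 1,489/16,785 = 8.87%.
After the first change, unemployed and labor force both fall by 655 → E = 15,296, U = 834, labor force = 16,130.
After the second change, employed and labor force both rise by 1,138; unemployed unchanged → E = 16,434, U = 834, labor force = 17,268.
New unemployment rate = 834 / 17,268 = 4.83%.
Change = 4.83% − 8.87% = −4.04 percentage points.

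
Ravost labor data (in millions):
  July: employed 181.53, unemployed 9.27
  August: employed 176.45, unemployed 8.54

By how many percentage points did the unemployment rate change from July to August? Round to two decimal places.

July: labor force = 181.53 + 9.27 = 190.80; u = 9.27/190.80 = 4.86%.
August: labor force = 176.45 + 8.54 = 184.99; u = 8.54/184.99 = 4.62%.
Change = 4.62% − 4.86% = −0.24 pp.

The unemployment rate changed by −0.24 percentage points.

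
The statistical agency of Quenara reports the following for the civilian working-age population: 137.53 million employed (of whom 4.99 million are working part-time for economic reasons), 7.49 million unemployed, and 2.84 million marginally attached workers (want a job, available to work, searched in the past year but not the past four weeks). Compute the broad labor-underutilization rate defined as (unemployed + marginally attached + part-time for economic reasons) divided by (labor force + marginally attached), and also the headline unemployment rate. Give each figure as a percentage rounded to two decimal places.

Broad underutilization rate ≈ 10.36%; headline unemployment rate ≈ 5.16%.

Labor force = 137.53 + 7.49 = 145.02 million.
Numerator = 7.49 + 2.84 + 4.99 = 15.32 million.
Denominator = 145.02 + 2.84 = 147.86 million.
Broad rate = 15.32 / 147.86 = 10.36%.
Headline unemployment rate = 7.49 / 145.02 = 5.16%.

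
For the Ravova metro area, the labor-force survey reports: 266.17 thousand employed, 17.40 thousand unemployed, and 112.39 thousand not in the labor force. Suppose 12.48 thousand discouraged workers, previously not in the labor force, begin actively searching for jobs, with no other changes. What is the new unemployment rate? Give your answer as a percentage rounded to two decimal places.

Initially, labor force = 266.17 + 17.40 = 283.57 thousand, so u = 17.40/283.57 = 6.14%.
After the change, unemployed and labor force both rise by 12.48 → E = 266.17, U = 29.88, labor force = 296.05 thousand.
New unemployment rate = 29.88 / 296.05 = 10.09%.

New unemployment rate ≈ 10.09%.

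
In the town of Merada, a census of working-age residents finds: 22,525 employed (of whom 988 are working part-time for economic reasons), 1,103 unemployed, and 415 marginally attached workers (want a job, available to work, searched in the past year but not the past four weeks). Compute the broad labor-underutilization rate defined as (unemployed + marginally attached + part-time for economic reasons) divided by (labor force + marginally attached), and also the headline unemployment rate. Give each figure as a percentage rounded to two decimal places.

Labor force = 22,525 + 1,103 = 23,628.
Numerator = 1,103 + 415 + 988 = 2,506.
Denominator = 23,628 + 415 = 24,043.
Broad rate = 2,506 / 24,043 = 10.42%.
Headline unemployment rate = 1,103 / 23,628 = 4.67%.

Broad underutilization rate ≈ 10.42%; headline unemployment rate ≈ 4.67%.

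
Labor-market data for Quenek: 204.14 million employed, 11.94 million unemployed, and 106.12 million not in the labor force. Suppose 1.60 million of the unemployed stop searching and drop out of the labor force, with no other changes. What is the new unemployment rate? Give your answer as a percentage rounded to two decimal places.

New unemployment rate ≈ 4.82%.

Initially, labor force = 204.14 + 11.94 = 216.08 million, so u = 11.94/216.08 = 5.53%.
After the change, unemployed and labor force both fall by 1.60 → E = 204.14, U = 10.34, labor force = 214.48 million.
New unemployment rate = 10.34 / 214.48 = 4.82%.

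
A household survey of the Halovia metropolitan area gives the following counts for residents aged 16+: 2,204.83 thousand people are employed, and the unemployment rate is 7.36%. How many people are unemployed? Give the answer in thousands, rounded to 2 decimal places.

About 175.17 thousand are unemployed.

Let U be the number unemployed. The labor force is E + U, and U/(E+U) = 0.0736.
So U = 0.0736 × 2,204.83 / (1 − 0.0736) = 162.2755 / 0.9264 ≈ 175.17 thousand.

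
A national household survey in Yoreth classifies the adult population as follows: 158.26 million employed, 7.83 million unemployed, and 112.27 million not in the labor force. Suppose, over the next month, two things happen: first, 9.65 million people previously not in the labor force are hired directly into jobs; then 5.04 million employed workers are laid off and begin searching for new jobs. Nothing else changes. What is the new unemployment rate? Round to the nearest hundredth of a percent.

New unemployment rate ≈ 7.32%.

Initially, labor force = 158.26 + 7.83 = 166.09 million, so u = 7.83/166.09 = 4.71%.
After the first change, employed and labor force both rise by 9.65; unemployed unchanged → E = 167.91, U = 7.83, labor force = 175.74 million.
After the second change, employed falls and unemployed rises by 5.04; labor force unchanged → E = 162.87, U = 12.87, labor force = 175.74 million.
New unemployment rate = 12.87 / 175.74 = 7.32%.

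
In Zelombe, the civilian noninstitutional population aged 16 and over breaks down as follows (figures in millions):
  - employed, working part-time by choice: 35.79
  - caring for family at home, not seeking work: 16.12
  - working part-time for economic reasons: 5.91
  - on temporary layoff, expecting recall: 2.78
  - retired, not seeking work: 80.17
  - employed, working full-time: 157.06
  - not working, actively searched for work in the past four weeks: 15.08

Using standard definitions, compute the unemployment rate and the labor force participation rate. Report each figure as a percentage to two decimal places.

Unemployment rate ≈ 8.24%; labor force participation rate ≈ 69.23%.

Employed = 35.79 + 5.91 + 157.06 = 198.76 million (anyone who worked, including part-time for economic reasons, counts as employed).
Unemployed = 2.78 + 15.08 = 17.86 million (jobless and actively searching, or on temporary layoff).
Labor force = 198.76 + 17.86 = 216.62 million.
Not in labor force = 16.12 + 80.17 = 96.29 million (those not working and not actively searching are outside the labor force).
Civilian working-age population = 216.62 + 96.29 = 312.91 million.
Unemployment rate = 17.86 / 216.62 = 8.24%.
Labor force participation rate = 216.62 / 312.91 = 69.23%.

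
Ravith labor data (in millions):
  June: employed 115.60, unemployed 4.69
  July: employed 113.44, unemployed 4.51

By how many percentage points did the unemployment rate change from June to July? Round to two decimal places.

The unemployment rate changed by −0.08 percentage points.

June: labor force = 115.60 + 4.69 = 120.29; u = 4.69/120.29 = 3.90%.
July: labor force = 113.44 + 4.51 = 117.95; u = 4.51/117.95 = 3.82%.
Change = 3.82% − 3.90% = −0.08 pp.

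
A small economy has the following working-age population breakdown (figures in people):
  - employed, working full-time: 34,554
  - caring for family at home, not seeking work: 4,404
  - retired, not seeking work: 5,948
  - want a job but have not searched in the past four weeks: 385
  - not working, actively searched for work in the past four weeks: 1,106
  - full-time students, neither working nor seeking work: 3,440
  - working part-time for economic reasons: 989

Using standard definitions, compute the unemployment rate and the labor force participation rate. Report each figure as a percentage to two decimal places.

Employed = 34,554 + 989 = 35,543 (anyone who worked, including part-time for economic reasons, counts as employed).
Unemployed = 1,106.
Labor force = 35,543 + 1,106 = 36,649.
Not in labor force = 4,404 + 5,948 + 385 + 3,440 = 14,177 (those not working and not actively searching are outside the labor force — including those who want a job but have given up searching).
Civilian working-age population = 36,649 + 14,177 = 50,826.
Unemployment rate = 1,106 / 36,649 = 3.02%.
Labor force participation rate = 36,649 / 50,826 = 72.11%.

Unemployment rate ≈ 3.02%; labor force participation rate ≈ 72.11%.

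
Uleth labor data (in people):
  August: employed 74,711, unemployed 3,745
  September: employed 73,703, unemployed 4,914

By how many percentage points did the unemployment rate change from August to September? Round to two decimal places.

August: labor force = 74,711 + 3,745 = 78,456; u = 3,745/78,456 = 4.77%.
September: labor force = 73,703 + 4,914 = 78,617; u = 4,914/78,617 = 6.25%.
Change = 6.25% − 4.77% = +1.48 pp.

The unemployment rate changed by +1.48 percentage points.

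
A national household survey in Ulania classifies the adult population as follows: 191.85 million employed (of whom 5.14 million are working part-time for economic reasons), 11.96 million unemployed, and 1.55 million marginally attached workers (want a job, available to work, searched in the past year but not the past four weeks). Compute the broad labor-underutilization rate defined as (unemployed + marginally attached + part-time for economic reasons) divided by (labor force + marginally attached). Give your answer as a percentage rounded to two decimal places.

Broad underutilization rate ≈ 9.08%.

Labor force = 191.85 + 11.96 = 203.81 million.
Numerator = 11.96 + 1.55 + 5.14 = 18.65 million.
Denominator = 203.81 + 1.55 = 205.36 million.
Broad rate = 18.65 / 205.36 = 9.08%.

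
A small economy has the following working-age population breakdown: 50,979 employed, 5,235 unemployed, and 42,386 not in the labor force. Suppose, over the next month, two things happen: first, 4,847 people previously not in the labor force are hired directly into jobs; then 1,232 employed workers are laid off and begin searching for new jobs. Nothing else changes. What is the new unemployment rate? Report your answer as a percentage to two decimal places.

Initially, labor force = 50,979 + 5,235 = 56,214, so u = 5,235/56,214 = 9.31%.
After the first change, employed and labor force both rise by 4,847; unemployed unchanged → E = 55,826, U = 5,235, labor force = 61,061.
After the second change, employed falls and unemployed rises by 1,232; labor force unchanged → E = 54,594, U = 6,467, labor force = 61,061.
New unemployment rate = 6,467 / 61,061 = 10.59%.

New unemployment rate ≈ 10.59%.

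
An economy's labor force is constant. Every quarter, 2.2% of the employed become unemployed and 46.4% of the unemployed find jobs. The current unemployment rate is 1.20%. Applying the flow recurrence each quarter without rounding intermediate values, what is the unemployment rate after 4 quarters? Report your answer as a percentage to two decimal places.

Unemployment rate after four quarters ≈ 4.29%.

With a fixed labor force, u_{t+1} = u_t + s·(1−u_t) − f·u_t = u_t·(1−s−f) + s.
Here 1−s−f = 0.514 and s = 0.022.
u_1 = 0.012000 × 0.514 + 0.022 = 0.028168.
u_2 = 0.028168 × 0.514 + 0.022 = 0.036478.
u_3 = 0.036478 × 0.514 + 0.022 = 0.040750.
u_4 = 0.040750 × 0.514 + 0.022 = 0.042945.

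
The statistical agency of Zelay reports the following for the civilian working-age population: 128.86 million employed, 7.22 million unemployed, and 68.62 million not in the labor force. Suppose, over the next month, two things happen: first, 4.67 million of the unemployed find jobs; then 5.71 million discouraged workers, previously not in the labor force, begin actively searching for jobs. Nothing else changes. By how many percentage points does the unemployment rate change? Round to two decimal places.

Initially, labor force = 128.86 + 7.22 = 136.08 million, so u = 7.22/136.08 = 5.31%.
After the first change, unemployed falls and employed rises by 4.67; labor force unchanged → E = 133.53, U = 2.55, labor force = 136.08 million.
After the second change, unemployed and labor force both rise by 5.71 → E = 133.53, U = 8.26, labor force = 141.79 million.
New unemployment rate = 8.26 / 141.79 = 5.83%.
Change = 5.83% − 5.31% = +0.52 percentage points.

The unemployment rate changes by +0.52 percentage points.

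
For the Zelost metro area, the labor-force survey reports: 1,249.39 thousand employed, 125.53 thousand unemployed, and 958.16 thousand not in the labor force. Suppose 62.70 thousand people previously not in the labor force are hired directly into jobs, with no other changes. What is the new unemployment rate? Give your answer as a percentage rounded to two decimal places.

New unemployment rate ≈ 8.73%.

Initially, labor force = 1,249.39 + 125.53 = 1,374.92 thousand, so u = 125.53/1,374.92 = 9.13%.
After the change, employed and labor force both rise by 62.70; unemployed unchanged → E = 1,312.09, U = 125.53, labor force = 1,437.62 thousand.
New unemployment rate = 125.53 / 1,437.62 = 8.73%.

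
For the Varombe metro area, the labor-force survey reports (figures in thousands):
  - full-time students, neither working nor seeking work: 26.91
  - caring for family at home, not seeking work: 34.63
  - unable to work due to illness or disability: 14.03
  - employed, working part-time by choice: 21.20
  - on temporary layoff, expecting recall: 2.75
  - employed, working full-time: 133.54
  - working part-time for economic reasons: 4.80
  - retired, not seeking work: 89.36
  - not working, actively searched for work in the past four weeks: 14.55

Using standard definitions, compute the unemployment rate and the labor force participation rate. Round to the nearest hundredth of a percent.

Unemployment rate ≈ 9.78%; labor force participation rate ≈ 51.74%.

Employed = 21.20 + 133.54 + 4.80 = 159.54 thousand (anyone who worked, including part-time for economic reasons, counts as employed).
Unemployed = 2.75 + 14.55 = 17.30 thousand (jobless and actively searching, or on temporary layoff).
Labor force = 159.54 + 17.30 = 176.84 thousand.
Not in labor force = 26.91 + 34.63 + 14.03 + 89.36 = 164.93 thousand (those not working and not actively searching are outside the labor force).
Civilian working-age population = 176.84 + 164.93 = 341.77 thousand.
Unemployment rate = 17.30 / 176.84 = 9.78%.
Labor force participation rate = 176.84 / 341.77 = 51.74%.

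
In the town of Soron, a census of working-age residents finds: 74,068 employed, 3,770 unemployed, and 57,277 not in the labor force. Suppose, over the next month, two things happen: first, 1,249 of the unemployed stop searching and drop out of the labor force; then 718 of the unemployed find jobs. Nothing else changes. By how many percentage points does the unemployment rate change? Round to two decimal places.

Initially, labor force = 74,068 + 3,770 = 77,838, so u = 3,770/77,838 = 4.84%.
After the first change, unemployed and labor force both fall by 1,249 → E = 74,068, U = 2,521, labor force = 76,589.
After the second change, unemployed falls and employed rises by 718; labor force unchanged → E = 74,786, U = 1,803, labor force = 76,589.
New unemployment rate = 1,803 / 76,589 = 2.35%.
Change = 2.35% − 4.84% = −2.49 percentage points.

The unemployment rate changes by −2.49 percentage points.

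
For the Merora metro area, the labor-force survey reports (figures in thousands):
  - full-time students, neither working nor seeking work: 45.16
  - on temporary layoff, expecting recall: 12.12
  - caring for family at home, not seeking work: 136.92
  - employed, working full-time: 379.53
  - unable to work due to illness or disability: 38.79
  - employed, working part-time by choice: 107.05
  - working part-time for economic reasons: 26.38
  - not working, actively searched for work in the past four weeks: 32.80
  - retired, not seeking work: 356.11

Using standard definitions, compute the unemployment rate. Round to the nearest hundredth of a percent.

Employed = 379.53 + 107.05 + 26.38 = 512.96 thousand (anyone who worked, including part-time for economic reasons, counts as employed).
Unemployed = 12.12 + 32.80 = 44.92 thousand (jobless and actively searching, or on temporary layoff).
Labor force = 512.96 + 44.92 = 557.88 thousand.
Unemployment rate = 44.92 / 557.88 = 8.05%.

Unemployment rate ≈ 8.05%.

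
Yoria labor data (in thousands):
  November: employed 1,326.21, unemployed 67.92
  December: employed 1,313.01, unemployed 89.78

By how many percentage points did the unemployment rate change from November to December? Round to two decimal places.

November: labor force = 1,326.21 + 67.92 = 1,394.13; u = 67.92/1,394.13 = 4.87%.
December: labor force = 1,313.01 + 89.78 = 1,402.79; u = 89.78/1,402.79 = 6.40%.
Change = 6.40% − 4.87% = +1.53 pp.

The unemployment rate changed by +1.53 percentage points.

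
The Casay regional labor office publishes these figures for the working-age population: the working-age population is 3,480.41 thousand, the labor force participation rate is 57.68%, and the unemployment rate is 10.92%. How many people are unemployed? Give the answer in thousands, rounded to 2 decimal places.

About 219.22 thousand are unemployed.

Labor force = 0.5768 × 3,480.41 = 2,007.50 thousand.
Unemployed = 0.1092 × 2,007.50 ≈ 219.22 thousand.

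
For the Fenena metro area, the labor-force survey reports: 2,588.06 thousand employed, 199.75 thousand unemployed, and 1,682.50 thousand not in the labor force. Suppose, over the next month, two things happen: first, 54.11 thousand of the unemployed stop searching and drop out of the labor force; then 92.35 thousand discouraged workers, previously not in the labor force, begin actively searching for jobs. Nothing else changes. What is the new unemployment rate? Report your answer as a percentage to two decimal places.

Initially, labor force = 2,588.06 + 199.75 = 2,787.81 thousand, so u = 199.75/2,787.81 = 7.17%.
After the first change, unemployed and labor force both fall by 54.11 → E = 2,588.06, U = 145.64, labor force = 2,733.70 thousand.
After the second change, unemployed and labor force both rise by 92.35 → E = 2,588.06, U = 237.99, labor force = 2,826.05 thousand.
New unemployment rate = 237.99 / 2,826.05 = 8.42%.

New unemployment rate ≈ 8.42%.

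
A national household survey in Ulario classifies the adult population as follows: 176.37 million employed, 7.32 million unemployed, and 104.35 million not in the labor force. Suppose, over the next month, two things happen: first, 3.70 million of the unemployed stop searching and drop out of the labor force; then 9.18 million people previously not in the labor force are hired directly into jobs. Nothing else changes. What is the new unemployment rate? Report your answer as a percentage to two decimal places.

Initially, labor force = 176.37 + 7.32 = 183.69 million, so u = 7.32/183.69 = 3.98%.
After the first change, unemployed and labor force both fall by 3.70 → E = 176.37, U = 3.62, labor force = 179.99 million.
After the second change, employed and labor force both rise by 9.18; unemployed unchanged → E = 185.55, U = 3.62, labor force = 189.17 million.
New unemployment rate = 3.62 / 189.17 = 1.91%.

New unemployment rate ≈ 1.91%.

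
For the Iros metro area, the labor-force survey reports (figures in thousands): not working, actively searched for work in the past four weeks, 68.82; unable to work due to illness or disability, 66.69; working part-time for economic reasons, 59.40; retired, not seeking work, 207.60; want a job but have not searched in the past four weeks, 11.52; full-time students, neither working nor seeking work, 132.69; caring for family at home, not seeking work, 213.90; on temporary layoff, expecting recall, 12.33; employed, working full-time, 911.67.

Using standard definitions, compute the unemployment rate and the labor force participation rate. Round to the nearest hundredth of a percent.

Employed = 59.40 + 911.67 = 971.07 thousand (anyone who worked, including part-time for economic reasons, counts as employed).
Unemployed = 68.82 + 12.33 = 81.15 thousand (jobless and actively searching, or on temporary layoff).
Labor force = 971.07 + 81.15 = 1,052.22 thousand.
Not in labor force = 66.69 + 207.60 + 11.52 + 132.69 + 213.90 = 632.40 thousand (those not working and not actively searching are outside the labor force — including those who want a job but have given up searching).
Civilian working-age population = 1,052.22 + 632.40 = 1,684.62 thousand.
Unemployment rate = 81.15 / 1,052.22 = 7.71%.
Labor force participation rate = 1,052.22 / 1,684.62 = 62.46%.

Unemployment rate ≈ 7.71%; labor force participation rate ≈ 62.46%.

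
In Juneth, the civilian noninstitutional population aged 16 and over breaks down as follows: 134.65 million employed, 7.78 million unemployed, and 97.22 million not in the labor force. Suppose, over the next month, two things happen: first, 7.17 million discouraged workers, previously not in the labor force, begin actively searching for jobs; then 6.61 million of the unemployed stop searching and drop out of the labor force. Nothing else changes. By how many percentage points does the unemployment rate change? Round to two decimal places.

Initially, labor force = 134.65 + 7.78 = 142.43 million, so u = 7.78/142.43 = 5.46%.
After the first change, unemployed and labor force both rise by 7.17 → E = 134.65, U = 14.95, labor force = 149.60 million.
After the second change, unemployed and labor force both fall by 6.61 → E = 134.65, U = 8.34, labor force = 142.99 million.
New unemployment rate = 8.34 / 142.99 = 5.83%.
Change = 5.83% − 5.46% = +0.37 percentage points.

The unemployment rate changes by +0.37 percentage points.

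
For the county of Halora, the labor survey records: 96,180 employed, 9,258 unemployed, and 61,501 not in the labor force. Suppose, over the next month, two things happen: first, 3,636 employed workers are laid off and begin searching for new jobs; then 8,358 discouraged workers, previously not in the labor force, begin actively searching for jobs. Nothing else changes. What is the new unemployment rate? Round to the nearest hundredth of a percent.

Initially, labor force = 96,180 + 9,258 = 105,438, so u = 9,258/105,438 = 8.78%.
After the first change, employed falls and unemployed rises by 3,636; labor force unchanged → E = 92,544, U = 12,894, labor force = 105,438.
After the second change, unemployed and labor force both rise by 8,358 → E = 92,544, U = 21,252, labor force = 113,796.
New unemployment rate = 21,252 / 113,796 = 18.68%.

New unemployment rate ≈ 18.68%.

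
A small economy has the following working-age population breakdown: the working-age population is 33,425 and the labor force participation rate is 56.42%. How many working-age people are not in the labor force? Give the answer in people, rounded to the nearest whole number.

About 14,567 are not in the labor force.

Share not in the labor force = 1 − 0.5642 = 0.4358.
Not in labor force = 0.4358 × 33,425 ≈ 14,567.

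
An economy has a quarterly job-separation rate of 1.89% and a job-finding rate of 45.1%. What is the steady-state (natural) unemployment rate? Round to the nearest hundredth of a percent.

Steady-state unemployment rate ≈ 4.02%.

At steady state the flows balance: s·E = f·U, so U/(E+U) = s/(s+f).
u* = 1.89 / (1.89 + 45.1) = 1.89 / 46.99 = 4.02%.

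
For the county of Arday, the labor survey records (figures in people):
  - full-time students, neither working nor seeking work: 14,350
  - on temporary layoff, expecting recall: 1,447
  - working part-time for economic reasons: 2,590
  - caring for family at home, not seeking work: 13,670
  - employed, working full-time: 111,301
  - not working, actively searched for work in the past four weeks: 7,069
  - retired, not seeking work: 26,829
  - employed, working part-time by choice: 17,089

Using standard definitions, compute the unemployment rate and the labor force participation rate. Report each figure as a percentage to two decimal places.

Employed = 2,590 + 111,301 + 17,089 = 130,980 (anyone who worked, including part-time for economic reasons, counts as employed).
Unemployed = 1,447 + 7,069 = 8,516 (jobless and actively searching, or on temporary layoff).
Labor force = 130,980 + 8,516 = 139,496.
Not in labor force = 14,350 + 13,670 + 26,829 = 54,849 (those not working and not actively searching are outside the labor force).
Civilian working-age population = 139,496 + 54,849 = 194,345.
Unemployment rate = 8,516 / 139,496 = 6.10%.
Labor force participation rate = 139,496 / 194,345 = 71.78%.

Unemployment rate ≈ 6.10%; labor force participation rate ≈ 71.78%.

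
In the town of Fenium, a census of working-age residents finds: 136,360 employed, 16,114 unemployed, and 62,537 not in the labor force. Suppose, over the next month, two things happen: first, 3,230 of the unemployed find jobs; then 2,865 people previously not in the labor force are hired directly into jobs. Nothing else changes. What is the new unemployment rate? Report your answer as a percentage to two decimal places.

New unemployment rate ≈ 8.29%.

Initially, labor force = 136,360 + 16,114 = 152,474, so u = 16,114/152,474 = 10.57%.
After the first change, unemployed falls and employed rises by 3,230; labor force unchanged → E = 139,590, U = 12,884, labor force = 152,474.
After the second change, employed and labor force both rise by 2,865; unemployed unchanged → E = 142,455, U = 12,884, labor force = 155,339.
New unemployment rate = 12,884 / 155,339 = 8.29%.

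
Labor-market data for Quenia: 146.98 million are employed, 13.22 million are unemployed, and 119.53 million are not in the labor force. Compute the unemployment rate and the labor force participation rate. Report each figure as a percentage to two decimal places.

Labor force = employed + unemployed = 146.98 + 13.22 = 160.20 million.
Working-age population = 160.20 + 119.53 = 279.73 million.
Unemployment rate = 13.22 / 160.20 = 8.25%.
Labor force participation rate = 160.20 / 279.73 = 57.27%.

Unemployment rate ≈ 8.25%; labor force participation rate ≈ 57.27%.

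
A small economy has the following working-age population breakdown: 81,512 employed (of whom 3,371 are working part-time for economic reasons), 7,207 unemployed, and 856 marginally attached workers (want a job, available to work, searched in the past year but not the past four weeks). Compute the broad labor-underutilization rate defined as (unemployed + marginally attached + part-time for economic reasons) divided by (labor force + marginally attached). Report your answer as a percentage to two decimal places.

Broad underutilization rate ≈ 12.76%.

Labor force = 81,512 + 7,207 = 88,719.
Numerator = 7,207 + 856 + 3,371 = 11,434.
Denominator = 88,719 + 856 = 89,575.
Broad rate = 11,434 / 89,575 = 12.76%.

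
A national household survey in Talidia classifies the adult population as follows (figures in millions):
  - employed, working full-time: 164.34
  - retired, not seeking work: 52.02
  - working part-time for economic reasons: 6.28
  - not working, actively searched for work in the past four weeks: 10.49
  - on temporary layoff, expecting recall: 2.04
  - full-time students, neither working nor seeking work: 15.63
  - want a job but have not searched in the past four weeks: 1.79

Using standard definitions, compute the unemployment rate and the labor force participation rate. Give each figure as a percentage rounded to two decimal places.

Employed = 164.34 + 6.28 = 170.62 million (anyone who worked, including part-time for economic reasons, counts as employed).
Unemployed = 10.49 + 2.04 = 12.53 million (jobless and actively searching, or on temporary layoff).
Labor force = 170.62 + 12.53 = 183.15 million.
Not in labor force = 52.02 + 15.63 + 1.79 = 69.44 million (those not working and not actively searching are outside the labor force — including those who want a job but have given up searching).
Civilian working-age population = 183.15 + 69.44 = 252.59 million.
Unemployment rate = 12.53 / 183.15 = 6.84%.
Labor force participation rate = 183.15 / 252.59 = 72.51%.

Unemployment rate ≈ 6.84%; labor force participation rate ≈ 72.51%.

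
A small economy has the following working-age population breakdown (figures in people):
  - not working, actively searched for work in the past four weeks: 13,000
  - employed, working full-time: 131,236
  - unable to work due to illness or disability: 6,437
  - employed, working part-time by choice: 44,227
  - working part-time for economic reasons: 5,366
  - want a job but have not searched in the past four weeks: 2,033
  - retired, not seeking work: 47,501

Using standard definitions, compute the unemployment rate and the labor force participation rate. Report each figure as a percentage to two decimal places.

Employed = 131,236 + 44,227 + 5,366 = 180,829 (anyone who worked, including part-time for economic reasons, counts as employed).
Unemployed = 13,000.
Labor force = 180,829 + 13,000 = 193,829.
Not in labor force = 6,437 + 2,033 + 47,501 = 55,971 (those not working and not actively searching are outside the labor force — including those who want a job but have given up searching).
Civilian working-age population = 193,829 + 55,971 = 249,800.
Unemployment rate = 13,000 / 193,829 = 6.71%.
Labor force participation rate = 193,829 / 249,800 = 77.59%.

Unemployment rate ≈ 6.71%; labor force participation rate ≈ 77.59%.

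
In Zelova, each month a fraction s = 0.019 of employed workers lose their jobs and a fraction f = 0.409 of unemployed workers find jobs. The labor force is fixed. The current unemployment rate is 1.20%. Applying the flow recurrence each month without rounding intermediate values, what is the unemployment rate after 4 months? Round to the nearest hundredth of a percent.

With a fixed labor force, u_{t+1} = u_t + s·(1−u_t) − f·u_t = u_t·(1−s−f) + s.
Here 1−s−f = 0.572 and s = 0.019.
u_1 = 0.012000 × 0.572 + 0.019 = 0.025864.
u_2 = 0.025864 × 0.572 + 0.019 = 0.033794.
u_3 = 0.033794 × 0.572 + 0.019 = 0.038330.
u_4 = 0.038330 × 0.572 + 0.019 = 0.040925.

Unemployment rate after four months ≈ 4.09%.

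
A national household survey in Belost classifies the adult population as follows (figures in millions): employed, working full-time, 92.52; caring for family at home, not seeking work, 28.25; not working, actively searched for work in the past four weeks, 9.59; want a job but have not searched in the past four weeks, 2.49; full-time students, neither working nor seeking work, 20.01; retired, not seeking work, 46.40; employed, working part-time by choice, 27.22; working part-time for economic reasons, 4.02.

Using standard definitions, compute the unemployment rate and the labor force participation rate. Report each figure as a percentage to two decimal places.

Unemployment rate ≈ 7.19%; labor force participation rate ≈ 57.85%.

Employed = 92.52 + 27.22 + 4.02 = 123.76 million (anyone who worked, including part-time for economic reasons, counts as employed).
Unemployed = 9.59 million.
Labor force = 123.76 + 9.59 = 133.35 million.
Not in labor force = 28.25 + 2.49 + 20.01 + 46.40 = 97.15 million (those not working and not actively searching are outside the labor force — including those who want a job but have given up searching).
Civilian working-age population = 133.35 + 97.15 = 230.50 million.
Unemployment rate = 9.59 / 133.35 = 7.19%.
Labor force participation rate = 133.35 / 230.50 = 57.85%.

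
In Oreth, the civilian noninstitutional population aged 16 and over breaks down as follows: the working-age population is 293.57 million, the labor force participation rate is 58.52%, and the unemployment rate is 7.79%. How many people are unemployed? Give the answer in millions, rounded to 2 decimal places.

About 13.38 million are unemployed.

Labor force = 0.5852 × 293.57 = 171.80 million.
Unemployed = 0.0779 × 171.80 ≈ 13.38 million.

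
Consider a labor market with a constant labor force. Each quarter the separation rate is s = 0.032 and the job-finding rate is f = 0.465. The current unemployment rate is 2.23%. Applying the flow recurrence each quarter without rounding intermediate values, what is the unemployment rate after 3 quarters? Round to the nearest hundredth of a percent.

With a fixed labor force, u_{t+1} = u_t + s·(1−u_t) − f·u_t = u_t·(1−s−f) + s.
Here 1−s−f = 0.503 and s = 0.032.
u_1 = 0.022300 × 0.503 + 0.032 = 0.043217.
u_2 = 0.043217 × 0.503 + 0.032 = 0.053738.
u_3 = 0.053738 × 0.503 + 0.032 = 0.059030.

Unemployment rate after three quarters ≈ 5.90%.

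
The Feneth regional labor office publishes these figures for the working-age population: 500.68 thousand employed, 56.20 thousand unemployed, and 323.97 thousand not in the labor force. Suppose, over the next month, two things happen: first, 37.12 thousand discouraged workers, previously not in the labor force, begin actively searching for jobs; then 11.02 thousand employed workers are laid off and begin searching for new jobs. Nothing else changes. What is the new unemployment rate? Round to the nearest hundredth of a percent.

New unemployment rate ≈ 17.57%.

Initially, labor force = 500.68 + 56.20 = 556.88 thousand, so u = 56.20/556.88 = 10.09%.
After the first change, unemployed and labor force both rise by 37.12 → E = 500.68, U = 93.32, labor force = 594.00 thousand.
After the second change, employed falls and unemployed rises by 11.02; labor force unchanged → E = 489.66, U = 104.34, labor force = 594.00 thousand.
New unemployment rate = 104.34 / 594.00 = 17.57%.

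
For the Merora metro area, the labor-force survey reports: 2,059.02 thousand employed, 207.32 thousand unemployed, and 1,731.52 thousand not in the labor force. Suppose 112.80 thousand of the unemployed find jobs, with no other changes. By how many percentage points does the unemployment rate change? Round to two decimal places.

The unemployment rate changes by −4.98 percentage points.

Initially, labor force = 2,059.02 + 207.32 = 2,266.34 thousand, so u = 207.32/2,266.34 = 9.15%.
After the change, unemployed falls and employed rises by 112.80; labor force unchanged → E = 2,171.82, U = 94.52, labor force = 2,266.34 thousand.
New unemployment rate = 94.52 / 2,266.34 = 4.17%.
Change = 4.17% − 9.15% = −4.98 percentage points.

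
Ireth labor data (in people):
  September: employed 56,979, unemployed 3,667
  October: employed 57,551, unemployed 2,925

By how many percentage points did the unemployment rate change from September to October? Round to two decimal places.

September: labor force = 56,979 + 3,667 = 60,646; u = 3,667/60,646 = 6.05%.
October: labor force = 57,551 + 2,925 = 60,476; u = 2,925/60,476 = 4.84%.
Change = 4.84% − 6.05% = −1.21 pp.

The unemployment rate changed by −1.21 percentage points.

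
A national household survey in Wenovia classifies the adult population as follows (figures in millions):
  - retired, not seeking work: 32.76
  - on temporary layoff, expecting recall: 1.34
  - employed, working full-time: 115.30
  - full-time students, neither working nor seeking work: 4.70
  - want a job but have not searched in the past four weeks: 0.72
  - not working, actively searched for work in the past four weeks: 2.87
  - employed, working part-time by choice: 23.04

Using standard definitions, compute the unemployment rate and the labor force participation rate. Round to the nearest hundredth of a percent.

Unemployment rate ≈ 2.95%; labor force participation rate ≈ 78.87%.

Employed = 115.30 + 23.04 = 138.34 million.
Unemployed = 1.34 + 2.87 = 4.21 million (jobless and actively searching, or on temporary layoff).
Labor force = 138.34 + 4.21 = 142.55 million.
Not in labor force = 32.76 + 4.70 + 0.72 = 38.18 million (those not working and not actively searching are outside the labor force — including those who want a job but have given up searching).
Civilian working-age population = 142.55 + 38.18 = 180.73 million.
Unemployment rate = 4.21 / 142.55 = 2.95%.
Labor force participation rate = 142.55 / 180.73 = 78.87%.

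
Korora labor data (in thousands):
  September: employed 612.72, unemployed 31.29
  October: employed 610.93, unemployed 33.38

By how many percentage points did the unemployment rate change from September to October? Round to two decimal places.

The unemployment rate changed by +0.32 percentage points.

September: labor force = 612.72 + 31.29 = 644.01; u = 31.29/644.01 = 4.86%.
October: labor force = 610.93 + 33.38 = 644.31; u = 33.38/644.31 = 5.18%.
Change = 5.18% − 4.86% = +0.32 pp.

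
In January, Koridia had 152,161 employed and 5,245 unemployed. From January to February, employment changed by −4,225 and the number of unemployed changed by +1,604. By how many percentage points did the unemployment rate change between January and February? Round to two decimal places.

The unemployment rate changed by +1.09 percentage points.

January: labor force = 152,161 + 5,245 = 157,406; u = 5,245/157,406 = 3.33%.
February: labor force = 147,936 + 6,849 = 154,785; u = 6,849/154,785 = 4.42%.
Change = 4.42% − 3.33% = +1.09 pp.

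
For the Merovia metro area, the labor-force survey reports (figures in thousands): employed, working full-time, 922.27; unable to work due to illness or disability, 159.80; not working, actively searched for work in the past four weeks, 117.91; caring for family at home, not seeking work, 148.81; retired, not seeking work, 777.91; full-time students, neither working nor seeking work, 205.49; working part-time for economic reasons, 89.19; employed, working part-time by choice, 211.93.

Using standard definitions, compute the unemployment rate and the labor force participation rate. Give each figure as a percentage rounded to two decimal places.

Unemployment rate ≈ 8.79%; labor force participation rate ≈ 50.94%.

Employed = 922.27 + 89.19 + 211.93 = 1,223.39 thousand (anyone who worked, including part-time for economic reasons, counts as employed).
Unemployed = 117.91 thousand.
Labor force = 1,223.39 + 117.91 = 1,341.30 thousand.
Not in labor force = 159.80 + 148.81 + 777.91 + 205.49 = 1,292.01 thousand (those not working and not actively searching are outside the labor force).
Civilian working-age population = 1,341.30 + 1,292.01 = 2,633.31 thousand.
Unemployment rate = 117.91 / 1,341.30 = 8.79%.
Labor force participation rate = 1,341.30 / 2,633.31 = 50.94%.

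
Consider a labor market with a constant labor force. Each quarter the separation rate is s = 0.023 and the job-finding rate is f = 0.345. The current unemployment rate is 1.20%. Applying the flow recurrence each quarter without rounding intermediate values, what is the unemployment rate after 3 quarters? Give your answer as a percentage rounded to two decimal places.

With a fixed labor force, u_{t+1} = u_t + s·(1−u_t) − f·u_t = u_t·(1−s−f) + s.
Here 1−s−f = 0.632 and s = 0.023.
u_1 = 0.012000 × 0.632 + 0.023 = 0.030584.
u_2 = 0.030584 × 0.632 + 0.023 = 0.042329.
u_3 = 0.042329 × 0.632 + 0.023 = 0.049752.

Unemployment rate after three quarters ≈ 4.98%.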